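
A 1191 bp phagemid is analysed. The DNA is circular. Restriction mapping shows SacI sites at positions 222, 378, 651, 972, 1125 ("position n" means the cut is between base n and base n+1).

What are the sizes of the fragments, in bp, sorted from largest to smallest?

Circular molecule, 5 cuts → 5 fragments:
  378 − 222 = 156 bp
  651 − 378 = 273 bp
  972 − 651 = 321 bp
  1125 − 972 = 153 bp
  wrap: 1191 − 1125 + 222 = 288 bp
Sorted largest to smallest: 321, 288, 273, 156, 153 bp.

321, 288, 273, 156, 153 bp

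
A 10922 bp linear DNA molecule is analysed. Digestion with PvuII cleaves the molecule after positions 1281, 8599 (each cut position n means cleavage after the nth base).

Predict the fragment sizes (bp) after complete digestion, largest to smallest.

Linear molecule, 2 cuts → 3 fragments:
  1281 − 0 = 1281 bp
  8599 − 1281 = 7318 bp
  10922 − 8599 = 2323 bp
Sorted largest to smallest: 7318, 2323, 1281 bp.

7318, 2323, 1281 bp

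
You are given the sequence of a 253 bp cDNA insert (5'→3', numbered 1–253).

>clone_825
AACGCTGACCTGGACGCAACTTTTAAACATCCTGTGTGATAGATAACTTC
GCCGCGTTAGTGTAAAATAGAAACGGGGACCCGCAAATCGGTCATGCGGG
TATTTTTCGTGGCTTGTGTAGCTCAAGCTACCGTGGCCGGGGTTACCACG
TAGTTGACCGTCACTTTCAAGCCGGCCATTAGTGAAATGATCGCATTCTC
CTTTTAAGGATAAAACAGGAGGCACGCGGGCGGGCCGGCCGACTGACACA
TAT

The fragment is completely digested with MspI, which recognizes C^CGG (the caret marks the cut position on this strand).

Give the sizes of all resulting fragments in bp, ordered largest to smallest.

137, 63, 35, 18 bp

MspI sites (CCGG) start at positions 137, 172, 235.
MspI cuts after the first base of each site, so after positions 137, 172, 235.
Linear molecule, 3 cuts → 4 fragments:
  1–137 → 137 bp
  138–172 → 35 bp
  173–235 → 63 bp
  236–253 → 18 bp
Sorted largest to smallest: 137, 63, 35, 18 bp.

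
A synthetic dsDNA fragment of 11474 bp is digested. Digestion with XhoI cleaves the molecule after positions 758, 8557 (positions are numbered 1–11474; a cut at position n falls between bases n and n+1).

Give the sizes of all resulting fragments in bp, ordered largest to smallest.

Linear molecule, 2 cuts → 3 fragments:
  758 − 0 = 758 bp
  8557 − 758 = 7799 bp
  11474 − 8557 = 2917 bp
Sorted largest to smallest: 7799, 2917, 758 bp.

7799, 2917, 758 bp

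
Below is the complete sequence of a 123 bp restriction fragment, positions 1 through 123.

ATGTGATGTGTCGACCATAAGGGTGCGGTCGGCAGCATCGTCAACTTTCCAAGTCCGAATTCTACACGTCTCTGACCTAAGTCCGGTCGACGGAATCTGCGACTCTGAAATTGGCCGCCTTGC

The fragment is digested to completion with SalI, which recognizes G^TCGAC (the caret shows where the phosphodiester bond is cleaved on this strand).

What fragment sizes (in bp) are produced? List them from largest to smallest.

76, 37, 10 bp

SalI sites (GTCGAC) start at positions 10, 86.
SalI cuts after the first base of each site, so after positions 10, 86.
Linear molecule, 2 cuts → 3 fragments:
  1–10 → 10 bp
  11–86 → 76 bp
  87–123 → 37 bp
Sorted largest to smallest: 76, 37, 10 bp.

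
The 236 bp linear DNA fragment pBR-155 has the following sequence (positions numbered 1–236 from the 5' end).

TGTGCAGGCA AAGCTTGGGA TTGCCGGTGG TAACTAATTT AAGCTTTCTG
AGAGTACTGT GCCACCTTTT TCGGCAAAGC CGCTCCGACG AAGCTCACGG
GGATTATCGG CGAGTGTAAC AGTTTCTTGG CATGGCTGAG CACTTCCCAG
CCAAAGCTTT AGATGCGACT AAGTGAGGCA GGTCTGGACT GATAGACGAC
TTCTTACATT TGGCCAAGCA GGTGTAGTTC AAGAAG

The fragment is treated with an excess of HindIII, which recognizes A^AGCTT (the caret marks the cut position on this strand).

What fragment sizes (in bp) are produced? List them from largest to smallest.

HindIII sites (AAGCTT) start at positions 11, 41, 154.
HindIII cuts after the first base of each site, so after positions 11, 41, 154.
Linear molecule, 3 cuts → 4 fragments:
  1–11 → 11 bp
  12–41 → 30 bp
  42–154 → 113 bp
  155–236 → 82 bp
Sorted largest to smallest: 113, 82, 30, 11 bp.

113, 82, 30, 11 bp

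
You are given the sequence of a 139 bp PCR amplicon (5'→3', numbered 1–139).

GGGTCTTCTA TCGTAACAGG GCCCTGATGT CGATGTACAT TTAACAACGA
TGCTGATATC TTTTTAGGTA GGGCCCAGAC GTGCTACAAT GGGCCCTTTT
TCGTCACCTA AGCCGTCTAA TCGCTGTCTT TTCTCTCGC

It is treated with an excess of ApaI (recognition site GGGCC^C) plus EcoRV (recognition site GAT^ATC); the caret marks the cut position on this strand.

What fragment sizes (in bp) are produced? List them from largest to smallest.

44, 34, 23, 20, 18 bp

ApaI sites (GGGCCC) start at positions 19, 71, 91.
ApaI cuts after base 5 of each site (before the last base), so after positions 23, 75, 95.
The EcoRV site (GATATC) starts at position 55.
EcoRV cuts after base 3 of each site, so after position 57.
Combined cut positions: 23, 57, 75, 95.
Linear molecule, 4 cuts → 5 fragments:
  1–23 → 23 bp
  24–57 → 34 bp
  58–75 → 18 bp
  76–95 → 20 bp
  96–139 → 44 bp
Sorted largest to smallest: 44, 34, 23, 20, 18 bp.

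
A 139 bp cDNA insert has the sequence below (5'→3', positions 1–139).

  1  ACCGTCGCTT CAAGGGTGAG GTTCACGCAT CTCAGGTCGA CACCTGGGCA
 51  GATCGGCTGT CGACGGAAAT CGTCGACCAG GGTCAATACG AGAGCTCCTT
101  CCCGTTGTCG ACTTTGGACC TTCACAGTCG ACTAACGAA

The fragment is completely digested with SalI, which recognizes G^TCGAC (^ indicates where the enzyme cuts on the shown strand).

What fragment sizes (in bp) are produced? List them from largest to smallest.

36, 35, 23, 20, 13, 12 bp

SalI sites (GTCGAC) start at positions 36, 59, 72, 107, 127.
SalI cuts after the first base of each site, so after positions 36, 59, 72, 107, 127.
Linear molecule, 5 cuts → 6 fragments:
  1–36 → 36 bp
  37–59 → 23 bp
  60–72 → 13 bp
  73–107 → 35 bp
  108–127 → 20 bp
  128–139 → 12 bp
Sorted largest to smallest: 36, 35, 23, 20, 13, 12 bp.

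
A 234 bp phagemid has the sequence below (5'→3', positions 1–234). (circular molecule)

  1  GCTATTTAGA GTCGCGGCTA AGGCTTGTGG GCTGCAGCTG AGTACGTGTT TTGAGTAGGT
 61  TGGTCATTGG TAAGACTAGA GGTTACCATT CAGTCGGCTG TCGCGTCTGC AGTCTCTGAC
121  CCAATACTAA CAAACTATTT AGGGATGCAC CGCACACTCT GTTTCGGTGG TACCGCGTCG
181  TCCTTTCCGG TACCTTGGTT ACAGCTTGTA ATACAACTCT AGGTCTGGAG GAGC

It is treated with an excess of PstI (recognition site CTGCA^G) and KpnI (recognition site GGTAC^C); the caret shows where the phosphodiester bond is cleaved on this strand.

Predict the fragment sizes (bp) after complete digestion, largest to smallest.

77, 75, 62, 20 bp

PstI sites (CTGCAG) start at positions 32, 107.
PstI cuts after base 5 of each site (before the last base), so after positions 36, 111.
KpnI sites (GGTACC) start at positions 169, 189.
KpnI cuts after base 5 of each site (before the last base), so after positions 173, 193.
Combined cut positions: 36, 111, 173, 193.
Circular molecule, 4 cuts → 4 fragments:
  37–111 → 75 bp
  112–173 → 62 bp
  174–193 → 20 bp
  194–234 then 1–36 → 41 + 36 = 77 bp
Sorted largest to smallest: 77, 75, 62, 20 bp.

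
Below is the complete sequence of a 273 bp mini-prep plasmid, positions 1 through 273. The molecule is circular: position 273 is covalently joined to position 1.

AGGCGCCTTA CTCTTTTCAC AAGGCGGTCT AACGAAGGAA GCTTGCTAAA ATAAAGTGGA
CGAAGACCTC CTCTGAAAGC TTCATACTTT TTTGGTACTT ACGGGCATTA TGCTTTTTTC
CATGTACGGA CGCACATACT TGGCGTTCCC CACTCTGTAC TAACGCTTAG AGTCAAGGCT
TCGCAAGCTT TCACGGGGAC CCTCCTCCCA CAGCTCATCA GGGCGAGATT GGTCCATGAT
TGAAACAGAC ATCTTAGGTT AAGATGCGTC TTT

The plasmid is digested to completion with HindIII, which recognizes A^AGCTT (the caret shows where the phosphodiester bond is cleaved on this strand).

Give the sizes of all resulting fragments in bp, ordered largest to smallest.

127, 108, 38 bp

HindIII sites (AAGCTT) start at positions 39, 77, 185.
HindIII cuts after the first base of each site, so after positions 39, 77, 185.
Circular molecule, 3 cuts → 3 fragments:
  40–77 → 38 bp
  78–185 → 108 bp
  186–273 then 1–39 → 88 + 39 = 127 bp
Sorted largest to smallest: 127, 108, 38 bp.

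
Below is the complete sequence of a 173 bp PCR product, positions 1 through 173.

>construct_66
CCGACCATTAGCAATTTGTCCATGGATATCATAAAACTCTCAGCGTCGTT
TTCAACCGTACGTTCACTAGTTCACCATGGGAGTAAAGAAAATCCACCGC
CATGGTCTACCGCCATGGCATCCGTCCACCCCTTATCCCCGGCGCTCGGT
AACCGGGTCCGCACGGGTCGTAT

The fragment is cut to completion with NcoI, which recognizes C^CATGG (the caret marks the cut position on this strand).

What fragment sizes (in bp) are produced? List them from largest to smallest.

NcoI sites (CCATGG) start at positions 20, 75, 100, 113.
NcoI cuts after the first base of each site, so after positions 20, 75, 100, 113.
Linear molecule, 4 cuts → 5 fragments:
  1–20 → 20 bp
  21–75 → 55 bp
  76–100 → 25 bp
  101–113 → 13 bp
  114–173 → 60 bp
Sorted largest to smallest: 60, 55, 25, 20, 13 bp.

60, 55, 25, 20, 13 bp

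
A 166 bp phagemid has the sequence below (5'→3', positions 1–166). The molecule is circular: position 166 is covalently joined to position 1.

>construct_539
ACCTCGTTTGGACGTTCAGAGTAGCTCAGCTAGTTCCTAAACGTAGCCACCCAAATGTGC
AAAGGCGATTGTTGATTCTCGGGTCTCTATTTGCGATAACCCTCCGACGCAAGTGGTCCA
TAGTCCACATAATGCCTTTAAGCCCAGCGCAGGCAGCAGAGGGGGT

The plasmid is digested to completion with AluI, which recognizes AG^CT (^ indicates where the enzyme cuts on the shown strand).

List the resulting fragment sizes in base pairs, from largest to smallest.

161, 5 bp

AluI sites (AGCT) start at positions 23, 28.
AluI cuts after base 2 of each site, so after positions 24, 29.
Circular molecule, 2 cuts → 2 fragments:
  25–29 → 5 bp
  30–166 then 1–24 → 137 + 24 = 161 bp
Sorted largest to smallest: 161, 5 bp.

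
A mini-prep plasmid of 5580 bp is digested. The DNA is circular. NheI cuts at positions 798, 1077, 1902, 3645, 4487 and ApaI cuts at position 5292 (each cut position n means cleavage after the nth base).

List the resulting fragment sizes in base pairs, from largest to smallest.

1743, 1086, 842, 825, 805, 279 bp

Combined cut positions (sorted): 798, 1077, 1902, 3645, 4487, 5292.
Circular molecule, 6 cuts → 6 fragments:
  1077 − 798 = 279 bp
  1902 − 1077 = 825 bp
  3645 − 1902 = 1743 bp
  4487 − 3645 = 842 bp
  5292 − 4487 = 805 bp
  wrap: 5580 − 5292 + 798 = 1086 bp
Sorted largest to smallest: 1743, 1086, 842, 825, 805, 279 bp.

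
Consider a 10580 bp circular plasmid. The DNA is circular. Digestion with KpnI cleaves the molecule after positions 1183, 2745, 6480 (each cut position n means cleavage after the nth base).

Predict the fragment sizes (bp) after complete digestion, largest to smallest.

Circular molecule, 3 cuts → 3 fragments:
  2745 − 1183 = 1562 bp
  6480 − 2745 = 3735 bp
  wrap: 10580 − 6480 + 1183 = 5283 bp
Sorted largest to smallest: 5283, 3735, 1562 bp.

5283, 3735, 1562 bp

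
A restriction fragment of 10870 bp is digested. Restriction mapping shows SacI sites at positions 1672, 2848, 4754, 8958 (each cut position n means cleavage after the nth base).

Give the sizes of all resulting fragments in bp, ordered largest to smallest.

4204, 1912, 1906, 1672, 1176 bp

Linear molecule, 4 cuts → 5 fragments:
  1672 − 0 = 1672 bp
  2848 − 1672 = 1176 bp
  4754 − 2848 = 1906 bp
  8958 − 4754 = 4204 bp
  10870 − 8958 = 1912 bp
Sorted largest to smallest: 4204, 1912, 1906, 1672, 1176 bp.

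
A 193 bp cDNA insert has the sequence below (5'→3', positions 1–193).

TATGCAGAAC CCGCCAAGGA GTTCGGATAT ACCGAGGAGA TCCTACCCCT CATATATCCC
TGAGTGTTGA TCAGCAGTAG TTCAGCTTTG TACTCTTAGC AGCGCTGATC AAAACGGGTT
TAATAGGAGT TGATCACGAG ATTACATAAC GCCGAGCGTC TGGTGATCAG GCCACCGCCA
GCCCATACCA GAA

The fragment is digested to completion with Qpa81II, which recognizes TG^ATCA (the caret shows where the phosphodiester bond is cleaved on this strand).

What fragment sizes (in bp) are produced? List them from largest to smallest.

69, 38, 33, 28, 25 bp

Qpa81II sites (TGATCA) start at positions 68, 106, 131, 164.
Qpa81II cuts after base 2 of each site, so after positions 69, 107, 132, 165.
Linear molecule, 4 cuts → 5 fragments:
  1–69 → 69 bp
  70–107 → 38 bp
  108–132 → 25 bp
  133–165 → 33 bp
  166–193 → 28 bp
Sorted largest to smallest: 69, 38, 33, 28, 25 bp.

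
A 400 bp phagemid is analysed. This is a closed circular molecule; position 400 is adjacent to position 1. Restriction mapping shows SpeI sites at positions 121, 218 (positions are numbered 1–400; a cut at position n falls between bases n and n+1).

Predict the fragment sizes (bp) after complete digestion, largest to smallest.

Circular molecule, 2 cuts → 2 fragments:
  218 − 121 = 97 bp
  wrap: 400 − 218 + 121 = 303 bp
Sorted largest to smallest: 303, 97 bp.

303, 97 bp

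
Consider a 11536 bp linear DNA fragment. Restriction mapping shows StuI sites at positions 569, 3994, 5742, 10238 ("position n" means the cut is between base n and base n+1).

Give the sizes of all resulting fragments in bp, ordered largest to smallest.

Linear molecule, 4 cuts → 5 fragments:
  569 − 0 = 569 bp
  3994 − 569 = 3425 bp
  5742 − 3994 = 1748 bp
  10238 − 5742 = 4496 bp
  11536 − 10238 = 1298 bp
Sorted largest to smallest: 4496, 3425, 1748, 1298, 569 bp.

4496, 3425, 1748, 1298, 569 bp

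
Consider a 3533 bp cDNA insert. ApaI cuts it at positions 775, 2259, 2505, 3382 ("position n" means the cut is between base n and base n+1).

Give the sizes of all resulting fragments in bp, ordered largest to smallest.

Linear molecule, 4 cuts → 5 fragments:
  775 − 0 = 775 bp
  2259 − 775 = 1484 bp
  2505 − 2259 = 246 bp
  3382 − 2505 = 877 bp
  3533 − 3382 = 151 bp
Sorted largest to smallest: 1484, 877, 775, 246, 151 bp.

1484, 877, 775, 246, 151 bp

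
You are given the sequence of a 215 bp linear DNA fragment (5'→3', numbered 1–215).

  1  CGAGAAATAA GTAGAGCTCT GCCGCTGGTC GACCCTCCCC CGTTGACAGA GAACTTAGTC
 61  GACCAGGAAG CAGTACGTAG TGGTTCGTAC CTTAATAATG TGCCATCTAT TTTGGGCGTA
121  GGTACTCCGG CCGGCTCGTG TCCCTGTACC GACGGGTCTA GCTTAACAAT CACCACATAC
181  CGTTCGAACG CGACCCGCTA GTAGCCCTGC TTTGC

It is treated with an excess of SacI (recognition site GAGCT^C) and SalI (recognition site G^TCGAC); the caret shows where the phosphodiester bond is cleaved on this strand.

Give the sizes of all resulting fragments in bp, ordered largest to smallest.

The SacI site (GAGCTC) starts at position 14.
SacI cuts after base 5 of each site (before the last base), so after position 18.
SalI sites (GTCGAC) start at positions 28, 58.
SalI cuts after the first base of each site, so after positions 28, 58.
Combined cut positions: 18, 28, 58.
Linear molecule, 3 cuts → 4 fragments:
  1–18 → 18 bp
  19–28 → 10 bp
  29–58 → 30 bp
  59–215 → 157 bp
Sorted largest to smallest: 157, 30, 18, 10 bp.

157, 30, 18, 10 bp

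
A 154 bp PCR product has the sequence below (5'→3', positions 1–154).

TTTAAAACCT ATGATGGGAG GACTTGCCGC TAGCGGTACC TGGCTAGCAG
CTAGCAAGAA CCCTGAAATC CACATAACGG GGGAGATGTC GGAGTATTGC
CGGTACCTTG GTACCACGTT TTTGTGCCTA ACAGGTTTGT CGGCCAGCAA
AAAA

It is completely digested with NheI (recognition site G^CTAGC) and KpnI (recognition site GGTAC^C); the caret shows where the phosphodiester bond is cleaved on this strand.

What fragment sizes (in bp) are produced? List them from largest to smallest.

56, 40, 29, 10, 8, 7, 4 bp

NheI sites (GCTAGC) start at positions 29, 43, 50.
NheI cuts after the first base of each site, so after positions 29, 43, 50.
KpnI sites (GGTACC) start at positions 35, 102, 110.
KpnI cuts after base 5 of each site (before the last base), so after positions 39, 106, 114.
Combined cut positions: 29, 39, 43, 50, 106, 114.
Linear molecule, 6 cuts → 7 fragments:
  1–29 → 29 bp
  30–39 → 10 bp
  40–43 → 4 bp
  44–50 → 7 bp
  51–106 → 56 bp
  107–114 → 8 bp
  115–154 → 40 bp
Sorted largest to smallest: 56, 40, 29, 10, 8, 7, 4 bp.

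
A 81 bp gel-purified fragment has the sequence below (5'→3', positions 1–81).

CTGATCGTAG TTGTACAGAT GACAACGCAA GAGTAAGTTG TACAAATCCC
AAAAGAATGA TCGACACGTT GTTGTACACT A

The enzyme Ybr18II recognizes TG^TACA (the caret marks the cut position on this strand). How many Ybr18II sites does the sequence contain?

TGTACA occurs starting at positions 12, 39, 73.
Ybr18II cuts at 3 sites.

3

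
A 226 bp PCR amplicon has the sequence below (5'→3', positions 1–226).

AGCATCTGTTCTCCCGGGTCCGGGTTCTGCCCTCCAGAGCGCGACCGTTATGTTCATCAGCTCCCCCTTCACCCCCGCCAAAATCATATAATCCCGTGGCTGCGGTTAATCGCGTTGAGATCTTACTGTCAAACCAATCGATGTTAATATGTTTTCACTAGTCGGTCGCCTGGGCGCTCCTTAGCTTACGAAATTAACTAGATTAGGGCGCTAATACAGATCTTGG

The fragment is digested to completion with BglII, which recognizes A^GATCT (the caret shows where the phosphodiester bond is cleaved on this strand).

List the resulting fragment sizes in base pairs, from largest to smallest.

BglII sites (AGATCT) start at positions 118, 218.
BglII cuts after the first base of each site, so after positions 118, 218.
Linear molecule, 2 cuts → 3 fragments:
  1–118 → 118 bp
  119–218 → 100 bp
  219–226 → 8 bp
Sorted largest to smallest: 118, 100, 8 bp.

118, 100, 8 bp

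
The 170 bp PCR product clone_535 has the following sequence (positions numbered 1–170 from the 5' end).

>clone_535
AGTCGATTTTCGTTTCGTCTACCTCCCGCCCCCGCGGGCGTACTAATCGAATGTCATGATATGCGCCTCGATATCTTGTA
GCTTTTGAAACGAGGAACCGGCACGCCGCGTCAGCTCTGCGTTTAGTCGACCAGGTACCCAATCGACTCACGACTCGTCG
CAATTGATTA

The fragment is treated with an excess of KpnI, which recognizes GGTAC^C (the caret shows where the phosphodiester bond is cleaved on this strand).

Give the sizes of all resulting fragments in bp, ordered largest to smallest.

138, 32 bp

The KpnI site (GGTACC) starts at position 134.
KpnI cuts after base 5 of each site (before the last base), so after position 138.
Linear molecule, 1 cut → 2 fragments:
  1–138 → 138 bp
  139–170 → 32 bp
Sorted largest to smallest: 138, 32 bp.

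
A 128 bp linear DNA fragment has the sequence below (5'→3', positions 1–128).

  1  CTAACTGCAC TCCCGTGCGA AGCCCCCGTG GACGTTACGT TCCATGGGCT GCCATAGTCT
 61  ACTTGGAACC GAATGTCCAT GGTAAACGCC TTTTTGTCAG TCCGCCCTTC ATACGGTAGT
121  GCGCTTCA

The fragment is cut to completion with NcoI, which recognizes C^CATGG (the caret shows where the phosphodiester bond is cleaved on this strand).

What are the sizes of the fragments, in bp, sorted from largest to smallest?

51, 42, 35 bp

NcoI sites (CCATGG) start at positions 42, 77.
NcoI cuts after the first base of each site, so after positions 42, 77.
Linear molecule, 2 cuts → 3 fragments:
  1–42 → 42 bp
  43–77 → 35 bp
  78–128 → 51 bp
Sorted largest to smallest: 51, 42, 35 bp.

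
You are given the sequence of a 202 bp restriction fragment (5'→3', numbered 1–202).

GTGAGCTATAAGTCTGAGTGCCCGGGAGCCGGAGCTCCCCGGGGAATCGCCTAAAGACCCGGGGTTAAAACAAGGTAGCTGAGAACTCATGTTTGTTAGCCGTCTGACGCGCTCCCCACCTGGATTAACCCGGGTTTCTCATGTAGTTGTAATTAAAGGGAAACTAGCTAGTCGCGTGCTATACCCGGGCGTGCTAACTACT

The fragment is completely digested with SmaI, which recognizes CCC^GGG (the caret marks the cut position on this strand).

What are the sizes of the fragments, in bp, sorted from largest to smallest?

71, 55, 23, 20, 17, 16 bp

SmaI sites (CCCGGG) start at positions 21, 38, 58, 129, 184.
SmaI cuts after base 3 of each site, so after positions 23, 40, 60, 131, 186.
Linear molecule, 5 cuts → 6 fragments:
  1–23 → 23 bp
  24–40 → 17 bp
  41–60 → 20 bp
  61–131 → 71 bp
  132–186 → 55 bp
  187–202 → 16 bp
Sorted largest to smallest: 71, 55, 23, 20, 17, 16 bp.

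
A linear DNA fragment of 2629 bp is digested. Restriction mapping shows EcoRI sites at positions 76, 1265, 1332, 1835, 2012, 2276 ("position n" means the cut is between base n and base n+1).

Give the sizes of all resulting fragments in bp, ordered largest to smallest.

Linear molecule, 6 cuts → 7 fragments:
  76 − 0 = 76 bp
  1265 − 76 = 1189 bp
  1332 − 1265 = 67 bp
  1835 − 1332 = 503 bp
  2012 − 1835 = 177 bp
  2276 − 2012 = 264 bp
  2629 − 2276 = 353 bp
Sorted largest to smallest: 1189, 503, 353, 264, 177, 76, 67 bp.

1189, 503, 353, 264, 177, 76, 67 bp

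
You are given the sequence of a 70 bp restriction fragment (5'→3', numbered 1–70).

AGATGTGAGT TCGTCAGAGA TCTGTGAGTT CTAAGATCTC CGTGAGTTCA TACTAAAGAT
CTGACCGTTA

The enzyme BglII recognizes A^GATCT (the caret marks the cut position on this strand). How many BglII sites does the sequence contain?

AGATCT occurs starting at positions 18, 34, 57.
BglII cuts at 3 sites.

3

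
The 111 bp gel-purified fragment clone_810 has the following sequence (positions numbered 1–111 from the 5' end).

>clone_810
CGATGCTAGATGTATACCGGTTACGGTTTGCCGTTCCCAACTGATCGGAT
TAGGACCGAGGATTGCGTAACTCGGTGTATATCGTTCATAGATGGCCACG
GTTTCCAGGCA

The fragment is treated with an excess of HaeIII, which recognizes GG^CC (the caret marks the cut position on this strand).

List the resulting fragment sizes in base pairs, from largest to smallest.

The HaeIII site (GGCC) starts at position 94.
HaeIII cuts after base 2 of each site, so after position 95.
Linear molecule, 1 cut → 2 fragments:
  1–95 → 95 bp
  96–111 → 16 bp
Sorted largest to smallest: 95, 16 bp.

95, 16 bp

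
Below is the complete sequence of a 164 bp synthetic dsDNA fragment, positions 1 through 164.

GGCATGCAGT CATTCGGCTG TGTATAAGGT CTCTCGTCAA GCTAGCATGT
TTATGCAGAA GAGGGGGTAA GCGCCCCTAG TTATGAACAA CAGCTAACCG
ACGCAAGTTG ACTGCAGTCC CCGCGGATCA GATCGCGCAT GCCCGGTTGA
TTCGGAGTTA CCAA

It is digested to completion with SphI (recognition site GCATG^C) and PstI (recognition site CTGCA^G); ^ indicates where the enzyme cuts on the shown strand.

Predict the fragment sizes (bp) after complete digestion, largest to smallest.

SphI sites (GCATGC) start at positions 2, 137.
SphI cuts after base 5 of each site (before the last base), so after positions 6, 141.
The PstI site (CTGCAG) starts at position 112.
PstI cuts after base 5 of each site (before the last base), so after position 116.
Combined cut positions: 6, 116, 141.
Linear molecule, 3 cuts → 4 fragments:
  1–6 → 6 bp
  7–116 → 110 bp
  117–141 → 25 bp
  142–164 → 23 bp
Sorted largest to smallest: 110, 25, 23, 6 bp.

110, 25, 23, 6 bp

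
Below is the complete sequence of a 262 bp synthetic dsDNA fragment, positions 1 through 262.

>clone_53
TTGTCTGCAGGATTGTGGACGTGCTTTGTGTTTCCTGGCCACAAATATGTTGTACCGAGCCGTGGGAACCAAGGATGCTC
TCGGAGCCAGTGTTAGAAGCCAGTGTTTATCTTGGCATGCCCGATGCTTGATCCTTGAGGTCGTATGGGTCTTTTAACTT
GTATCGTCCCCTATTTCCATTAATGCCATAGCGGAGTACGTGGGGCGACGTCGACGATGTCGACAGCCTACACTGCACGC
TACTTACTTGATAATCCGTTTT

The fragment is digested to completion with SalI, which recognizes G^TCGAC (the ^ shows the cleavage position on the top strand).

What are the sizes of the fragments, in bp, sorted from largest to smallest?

SalI sites (GTCGAC) start at positions 210, 219.
SalI cuts after the first base of each site, so after positions 210, 219.
Linear molecule, 2 cuts → 3 fragments:
  1–210 → 210 bp
  211–219 → 9 bp
  220–262 → 43 bp
Sorted largest to smallest: 210, 43, 9 bp.

210, 43, 9 bp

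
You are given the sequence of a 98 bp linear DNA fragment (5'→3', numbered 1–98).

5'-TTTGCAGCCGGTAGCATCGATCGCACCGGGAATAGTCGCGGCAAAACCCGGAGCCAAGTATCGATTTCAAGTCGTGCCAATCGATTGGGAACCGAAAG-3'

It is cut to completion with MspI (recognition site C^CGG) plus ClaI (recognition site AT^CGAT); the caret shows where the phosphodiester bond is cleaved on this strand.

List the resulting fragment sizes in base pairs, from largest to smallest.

22, 20, 17, 13, 9, 9, 8 bp

MspI sites (CCGG) start at positions 8, 26, 48.
MspI cuts after the first base of each site, so after positions 8, 26, 48.
ClaI sites (ATCGAT) start at positions 16, 60, 80.
ClaI cuts after base 2 of each site, so after positions 17, 61, 81.
Combined cut positions: 8, 17, 26, 48, 61, 81.
Linear molecule, 6 cuts → 7 fragments:
  1–8 → 8 bp
  9–17 → 9 bp
  18–26 → 9 bp
  27–48 → 22 bp
  49–61 → 13 bp
  62–81 → 20 bp
  82–98 → 17 bp
Sorted largest to smallest: 22, 20, 17, 13, 9, 9, 8 bp.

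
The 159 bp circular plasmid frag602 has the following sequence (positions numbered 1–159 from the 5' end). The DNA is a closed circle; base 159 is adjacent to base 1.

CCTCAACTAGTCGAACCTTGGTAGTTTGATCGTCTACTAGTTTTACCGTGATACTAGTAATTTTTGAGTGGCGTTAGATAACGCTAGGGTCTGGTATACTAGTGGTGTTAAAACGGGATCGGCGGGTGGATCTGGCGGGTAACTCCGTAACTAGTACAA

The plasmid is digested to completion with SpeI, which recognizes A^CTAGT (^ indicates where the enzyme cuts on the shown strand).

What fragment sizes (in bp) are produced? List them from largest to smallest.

52, 45, 30, 17, 15 bp

SpeI sites (ACTAGT) start at positions 6, 36, 53, 98, 150.
SpeI cuts after the first base of each site, so after positions 6, 36, 53, 98, 150.
Circular molecule, 5 cuts → 5 fragments:
  7–36 → 30 bp
  37–53 → 17 bp
  54–98 → 45 bp
  99–150 → 52 bp
  151–159 then 1–6 → 9 + 6 = 15 bp
Sorted largest to smallest: 52, 45, 30, 17, 15 bp.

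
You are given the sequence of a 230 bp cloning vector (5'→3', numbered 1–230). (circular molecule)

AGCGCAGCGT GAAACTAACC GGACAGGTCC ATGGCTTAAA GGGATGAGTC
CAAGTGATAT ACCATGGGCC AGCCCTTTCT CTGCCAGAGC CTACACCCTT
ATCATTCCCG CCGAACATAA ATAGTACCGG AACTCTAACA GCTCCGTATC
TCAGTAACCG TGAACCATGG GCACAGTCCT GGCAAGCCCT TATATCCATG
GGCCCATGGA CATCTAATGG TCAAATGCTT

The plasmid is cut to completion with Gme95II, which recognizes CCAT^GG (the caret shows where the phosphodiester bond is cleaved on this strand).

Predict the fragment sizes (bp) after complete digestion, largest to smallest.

103, 55, 33, 31, 8 bp

Gme95II sites (CCATGG) start at positions 29, 62, 165, 196, 204.
Gme95II cuts after base 4 of each site, so after positions 32, 65, 168, 199, 207.
Circular molecule, 5 cuts → 5 fragments:
  33–65 → 33 bp
  66–168 → 103 bp
  169–199 → 31 bp
  200–207 → 8 bp
  208–230 then 1–32 → 23 + 32 = 55 bp
Sorted largest to smallest: 103, 55, 33, 31, 8 bp.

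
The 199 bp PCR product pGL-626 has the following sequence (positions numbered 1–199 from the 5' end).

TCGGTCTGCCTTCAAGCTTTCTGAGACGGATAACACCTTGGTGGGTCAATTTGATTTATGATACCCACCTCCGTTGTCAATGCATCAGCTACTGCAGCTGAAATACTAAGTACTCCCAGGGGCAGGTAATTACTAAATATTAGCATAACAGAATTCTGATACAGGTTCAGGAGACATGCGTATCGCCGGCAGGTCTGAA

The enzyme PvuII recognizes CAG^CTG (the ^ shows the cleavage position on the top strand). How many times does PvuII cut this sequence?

1

CAGCTG occurs starting at position 95.
PvuII cuts at 1 site.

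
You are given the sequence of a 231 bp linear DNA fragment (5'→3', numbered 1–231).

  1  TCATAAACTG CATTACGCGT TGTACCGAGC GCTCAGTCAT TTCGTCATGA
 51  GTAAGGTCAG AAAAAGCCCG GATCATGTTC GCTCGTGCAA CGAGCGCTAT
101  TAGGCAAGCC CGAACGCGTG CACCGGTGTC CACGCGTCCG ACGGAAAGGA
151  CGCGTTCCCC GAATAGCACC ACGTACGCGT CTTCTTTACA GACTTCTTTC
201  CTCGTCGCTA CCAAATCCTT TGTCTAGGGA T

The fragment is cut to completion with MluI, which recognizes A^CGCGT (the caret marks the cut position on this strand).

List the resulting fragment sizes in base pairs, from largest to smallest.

MluI sites (ACGCGT) start at positions 15, 114, 132, 150, 175.
MluI cuts after the first base of each site, so after positions 15, 114, 132, 150, 175.
Linear molecule, 5 cuts → 6 fragments:
  1–15 → 15 bp
  16–114 → 99 bp
  115–132 → 18 bp
  133–150 → 18 bp
  151–175 → 25 bp
  176–231 → 56 bp
Sorted largest to smallest: 99, 56, 25, 18, 18, 15 bp.

99, 56, 25, 18, 18, 15 bp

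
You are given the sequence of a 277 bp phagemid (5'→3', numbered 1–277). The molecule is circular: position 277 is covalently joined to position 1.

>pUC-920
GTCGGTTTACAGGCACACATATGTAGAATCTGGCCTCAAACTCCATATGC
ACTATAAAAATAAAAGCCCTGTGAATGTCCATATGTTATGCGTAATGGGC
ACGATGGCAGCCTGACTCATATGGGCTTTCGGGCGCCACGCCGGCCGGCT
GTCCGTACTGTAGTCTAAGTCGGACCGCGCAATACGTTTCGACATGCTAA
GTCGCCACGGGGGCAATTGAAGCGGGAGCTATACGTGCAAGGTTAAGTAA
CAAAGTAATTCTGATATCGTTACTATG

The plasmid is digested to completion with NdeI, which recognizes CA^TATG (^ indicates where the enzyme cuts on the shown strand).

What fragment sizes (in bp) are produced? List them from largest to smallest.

NdeI sites (CATATG) start at positions 18, 44, 80, 118.
NdeI cuts after base 2 of each site, so after positions 19, 45, 81, 119.
Circular molecule, 4 cuts → 4 fragments:
  20–45 → 26 bp
  46–81 → 36 bp
  82–119 → 38 bp
  120–277 then 1–19 → 158 + 19 = 177 bp
Sorted largest to smallest: 177, 38, 36, 26 bp.

177, 38, 36, 26 bp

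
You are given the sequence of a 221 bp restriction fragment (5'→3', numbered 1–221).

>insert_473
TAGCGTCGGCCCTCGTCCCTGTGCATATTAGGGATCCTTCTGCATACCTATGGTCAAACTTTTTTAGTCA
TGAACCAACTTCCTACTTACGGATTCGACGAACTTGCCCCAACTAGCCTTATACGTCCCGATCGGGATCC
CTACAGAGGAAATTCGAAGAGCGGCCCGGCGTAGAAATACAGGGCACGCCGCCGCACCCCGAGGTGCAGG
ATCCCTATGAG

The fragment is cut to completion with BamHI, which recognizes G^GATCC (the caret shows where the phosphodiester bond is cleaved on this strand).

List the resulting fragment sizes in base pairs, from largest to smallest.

103, 74, 32, 12 bp

BamHI sites (GGATCC) start at positions 32, 135, 209.
BamHI cuts after the first base of each site, so after positions 32, 135, 209.
Linear molecule, 3 cuts → 4 fragments:
  1–32 → 32 bp
  33–135 → 103 bp
  136–209 → 74 bp
  210–221 → 12 bp
Sorted largest to smallest: 103, 74, 32, 12 bp.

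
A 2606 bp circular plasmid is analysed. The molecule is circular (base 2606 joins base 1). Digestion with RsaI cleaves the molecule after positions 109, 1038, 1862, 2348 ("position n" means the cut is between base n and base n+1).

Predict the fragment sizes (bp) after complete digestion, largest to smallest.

Circular molecule, 4 cuts → 4 fragments:
  1038 − 109 = 929 bp
  1862 − 1038 = 824 bp
  2348 − 1862 = 486 bp
  wrap: 2606 − 2348 + 109 = 367 bp
Sorted largest to smallest: 929, 824, 486, 367 bp.

929, 824, 486, 367 bp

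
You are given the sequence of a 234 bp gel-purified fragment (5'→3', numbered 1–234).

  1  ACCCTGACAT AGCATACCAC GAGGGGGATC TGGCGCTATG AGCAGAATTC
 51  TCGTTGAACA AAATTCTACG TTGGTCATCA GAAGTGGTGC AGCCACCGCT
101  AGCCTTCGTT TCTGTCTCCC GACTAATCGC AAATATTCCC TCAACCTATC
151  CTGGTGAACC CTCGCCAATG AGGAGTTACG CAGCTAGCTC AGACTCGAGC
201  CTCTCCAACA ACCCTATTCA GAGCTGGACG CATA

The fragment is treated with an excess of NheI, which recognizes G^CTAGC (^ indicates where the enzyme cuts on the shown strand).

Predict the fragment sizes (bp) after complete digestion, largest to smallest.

98, 85, 51 bp

NheI sites (GCTAGC) start at positions 98, 183.
NheI cuts after the first base of each site, so after positions 98, 183.
Linear molecule, 2 cuts → 3 fragments:
  1–98 → 98 bp
  99–183 → 85 bp
  184–234 → 51 bp
Sorted largest to smallest: 98, 85, 51 bp.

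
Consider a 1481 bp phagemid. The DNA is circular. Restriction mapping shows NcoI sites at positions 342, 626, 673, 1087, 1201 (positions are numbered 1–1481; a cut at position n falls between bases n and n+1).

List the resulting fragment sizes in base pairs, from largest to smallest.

Circular molecule, 5 cuts → 5 fragments:
  626 − 342 = 284 bp
  673 − 626 = 47 bp
  1087 − 673 = 414 bp
  1201 − 1087 = 114 bp
  wrap: 1481 − 1201 + 342 = 622 bp
Sorted largest to smallest: 622, 414, 284, 114, 47 bp.

622, 414, 284, 114, 47 bp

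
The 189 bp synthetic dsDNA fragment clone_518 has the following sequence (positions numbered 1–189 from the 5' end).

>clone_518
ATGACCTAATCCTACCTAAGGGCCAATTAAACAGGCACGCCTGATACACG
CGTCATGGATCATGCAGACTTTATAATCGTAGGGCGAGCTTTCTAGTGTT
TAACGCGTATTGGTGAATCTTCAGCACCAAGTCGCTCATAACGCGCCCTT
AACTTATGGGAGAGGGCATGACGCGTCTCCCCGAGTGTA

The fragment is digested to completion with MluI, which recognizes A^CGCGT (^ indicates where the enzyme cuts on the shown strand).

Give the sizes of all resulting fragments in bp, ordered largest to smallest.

68, 55, 48, 18 bp

MluI sites (ACGCGT) start at positions 48, 103, 171.
MluI cuts after the first base of each site, so after positions 48, 103, 171.
Linear molecule, 3 cuts → 4 fragments:
  1–48 → 48 bp
  49–103 → 55 bp
  104–171 → 68 bp
  172–189 → 18 bp
Sorted largest to smallest: 68, 55, 48, 18 bp.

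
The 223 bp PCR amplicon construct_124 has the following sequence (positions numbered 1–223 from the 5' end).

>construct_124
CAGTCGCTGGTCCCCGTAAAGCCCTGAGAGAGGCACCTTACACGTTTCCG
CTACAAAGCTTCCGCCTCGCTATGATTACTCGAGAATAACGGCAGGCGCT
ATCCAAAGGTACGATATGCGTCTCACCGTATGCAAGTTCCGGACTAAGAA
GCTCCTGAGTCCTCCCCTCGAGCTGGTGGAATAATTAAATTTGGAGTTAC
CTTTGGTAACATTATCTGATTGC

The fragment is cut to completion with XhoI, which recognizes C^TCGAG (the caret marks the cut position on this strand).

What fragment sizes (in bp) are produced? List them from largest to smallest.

XhoI sites (CTCGAG) start at positions 79, 167.
XhoI cuts after the first base of each site, so after positions 79, 167.
Linear molecule, 2 cuts → 3 fragments:
  1–79 → 79 bp
  80–167 → 88 bp
  168–223 → 56 bp
Sorted largest to smallest: 88, 79, 56 bp.

88, 79, 56 bp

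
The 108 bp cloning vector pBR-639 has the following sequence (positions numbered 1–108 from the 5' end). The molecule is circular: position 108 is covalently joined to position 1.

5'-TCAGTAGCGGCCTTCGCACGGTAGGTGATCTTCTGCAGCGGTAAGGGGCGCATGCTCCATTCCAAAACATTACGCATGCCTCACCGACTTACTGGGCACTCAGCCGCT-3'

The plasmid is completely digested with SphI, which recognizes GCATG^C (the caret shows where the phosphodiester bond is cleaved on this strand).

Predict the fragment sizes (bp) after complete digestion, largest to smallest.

SphI sites (GCATGC) start at positions 50, 74.
SphI cuts after base 5 of each site (before the last base), so after positions 54, 78.
Circular molecule, 2 cuts → 2 fragments:
  55–78 → 24 bp
  79–108 then 1–54 → 30 + 54 = 84 bp
Sorted largest to smallest: 84, 24 bp.

84, 24 bp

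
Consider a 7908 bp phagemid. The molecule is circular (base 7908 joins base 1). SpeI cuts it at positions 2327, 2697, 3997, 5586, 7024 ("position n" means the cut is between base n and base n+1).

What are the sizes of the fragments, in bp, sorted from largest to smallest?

3211, 1589, 1438, 1300, 370 bp

Circular molecule, 5 cuts → 5 fragments:
  2697 − 2327 = 370 bp
  3997 − 2697 = 1300 bp
  5586 − 3997 = 1589 bp
  7024 − 5586 = 1438 bp
  wrap: 7908 − 7024 + 2327 = 3211 bp
Sorted largest to smallest: 3211, 1589, 1438, 1300, 370 bp.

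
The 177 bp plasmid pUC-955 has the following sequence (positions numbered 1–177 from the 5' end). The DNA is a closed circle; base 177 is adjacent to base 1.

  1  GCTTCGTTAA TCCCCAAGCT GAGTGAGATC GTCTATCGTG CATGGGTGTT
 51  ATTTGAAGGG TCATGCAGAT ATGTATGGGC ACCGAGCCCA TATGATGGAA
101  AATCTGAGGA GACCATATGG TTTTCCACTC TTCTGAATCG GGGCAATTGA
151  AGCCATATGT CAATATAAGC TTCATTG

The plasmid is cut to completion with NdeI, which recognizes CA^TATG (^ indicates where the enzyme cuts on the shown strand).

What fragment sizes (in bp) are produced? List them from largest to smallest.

NdeI sites (CATATG) start at positions 89, 114, 154.
NdeI cuts after base 2 of each site, so after positions 90, 115, 155.
Circular molecule, 3 cuts → 3 fragments:
  91–115 → 25 bp
  116–155 → 40 bp
  156–177 then 1–90 → 22 + 90 = 112 bp
Sorted largest to smallest: 112, 40, 25 bp.

112, 40, 25 bp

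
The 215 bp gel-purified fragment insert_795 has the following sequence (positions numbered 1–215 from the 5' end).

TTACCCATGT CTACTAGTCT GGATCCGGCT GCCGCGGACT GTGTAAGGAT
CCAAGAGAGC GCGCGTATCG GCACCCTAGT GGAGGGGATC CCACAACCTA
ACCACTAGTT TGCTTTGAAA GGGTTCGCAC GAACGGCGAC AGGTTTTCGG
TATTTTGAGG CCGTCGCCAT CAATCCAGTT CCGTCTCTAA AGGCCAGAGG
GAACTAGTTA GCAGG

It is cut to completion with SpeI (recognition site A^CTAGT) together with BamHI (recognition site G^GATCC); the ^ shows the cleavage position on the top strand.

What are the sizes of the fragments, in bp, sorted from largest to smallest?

99, 39, 26, 18, 13, 12, 8 bp

SpeI sites (ACTAGT) start at positions 13, 104, 203.
SpeI cuts after the first base of each site, so after positions 13, 104, 203.
BamHI sites (GGATCC) start at positions 21, 47, 86.
BamHI cuts after the first base of each site, so after positions 21, 47, 86.
Combined cut positions: 13, 21, 47, 86, 104, 203.
Linear molecule, 6 cuts → 7 fragments:
  1–13 → 13 bp
  14–21 → 8 bp
  22–47 → 26 bp
  48–86 → 39 bp
  87–104 → 18 bp
  105–203 → 99 bp
  204–215 → 12 bp
Sorted largest to smallest: 99, 39, 26, 18, 13, 12, 8 bp.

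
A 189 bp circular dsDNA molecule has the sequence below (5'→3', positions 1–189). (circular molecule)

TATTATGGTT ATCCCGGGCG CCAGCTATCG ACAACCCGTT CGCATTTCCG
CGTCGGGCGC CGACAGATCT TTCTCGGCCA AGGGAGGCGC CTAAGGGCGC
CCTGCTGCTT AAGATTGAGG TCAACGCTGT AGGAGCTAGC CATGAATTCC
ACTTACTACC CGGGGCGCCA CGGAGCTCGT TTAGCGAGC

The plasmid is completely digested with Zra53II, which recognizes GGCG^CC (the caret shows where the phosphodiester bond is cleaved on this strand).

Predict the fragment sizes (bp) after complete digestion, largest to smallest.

Zra53II sites (GGCGCC) start at positions 17, 56, 86, 96, 164.
Zra53II cuts after base 4 of each site, so after positions 20, 59, 89, 99, 167.
Circular molecule, 5 cuts → 5 fragments:
  21–59 → 39 bp
  60–89 → 30 bp
  90–99 → 10 bp
  100–167 → 68 bp
  168–189 then 1–20 → 22 + 20 = 42 bp
Sorted largest to smallest: 68, 42, 39, 30, 10 bp.

68, 42, 39, 30, 10 bp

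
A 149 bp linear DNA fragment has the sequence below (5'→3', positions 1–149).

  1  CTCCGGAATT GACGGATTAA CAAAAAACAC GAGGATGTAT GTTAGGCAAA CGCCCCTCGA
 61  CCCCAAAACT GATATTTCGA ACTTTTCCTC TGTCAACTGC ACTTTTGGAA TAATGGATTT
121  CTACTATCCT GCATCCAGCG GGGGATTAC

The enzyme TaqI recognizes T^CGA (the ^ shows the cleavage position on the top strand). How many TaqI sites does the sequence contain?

2

TCGA occurs starting at positions 57, 77.
TaqI cuts at 2 sites.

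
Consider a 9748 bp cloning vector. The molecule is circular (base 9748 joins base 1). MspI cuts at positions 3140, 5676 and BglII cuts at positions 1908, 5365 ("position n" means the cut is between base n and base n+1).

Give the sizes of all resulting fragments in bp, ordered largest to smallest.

Combined cut positions (sorted): 1908, 3140, 5365, 5676.
Circular molecule, 4 cuts → 4 fragments:
  3140 − 1908 = 1232 bp
  5365 − 3140 = 2225 bp
  5676 − 5365 = 311 bp
  wrap: 9748 − 5676 + 1908 = 5980 bp
Sorted largest to smallest: 5980, 2225, 1232, 311 bp.

5980, 2225, 1232, 311 bp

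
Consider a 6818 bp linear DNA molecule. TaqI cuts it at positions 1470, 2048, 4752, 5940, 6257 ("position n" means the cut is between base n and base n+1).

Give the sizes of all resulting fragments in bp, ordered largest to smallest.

Linear molecule, 5 cuts → 6 fragments:
  1470 − 0 = 1470 bp
  2048 − 1470 = 578 bp
  4752 − 2048 = 2704 bp
  5940 − 4752 = 1188 bp
  6257 − 5940 = 317 bp
  6818 − 6257 = 561 bp
Sorted largest to smallest: 2704, 1470, 1188, 578, 561, 317 bp.

2704, 1470, 1188, 578, 561, 317 bp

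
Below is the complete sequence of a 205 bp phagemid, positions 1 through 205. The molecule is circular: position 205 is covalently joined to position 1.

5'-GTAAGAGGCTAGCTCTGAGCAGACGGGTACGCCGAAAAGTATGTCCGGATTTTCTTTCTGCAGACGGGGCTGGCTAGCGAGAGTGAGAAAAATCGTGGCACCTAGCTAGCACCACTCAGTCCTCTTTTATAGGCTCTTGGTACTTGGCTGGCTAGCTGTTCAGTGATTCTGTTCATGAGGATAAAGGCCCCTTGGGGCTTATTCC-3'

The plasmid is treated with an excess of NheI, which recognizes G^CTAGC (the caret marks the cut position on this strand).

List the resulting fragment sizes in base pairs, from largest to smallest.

NheI sites (GCTAGC) start at positions 8, 73, 105, 151.
NheI cuts after the first base of each site, so after positions 8, 73, 105, 151.
Circular molecule, 4 cuts → 4 fragments:
  9–73 → 65 bp
  74–105 → 32 bp
  106–151 → 46 bp
  152–205 then 1–8 → 54 + 8 = 62 bp
Sorted largest to smallest: 65, 62, 46, 32 bp.

65, 62, 46, 32 bp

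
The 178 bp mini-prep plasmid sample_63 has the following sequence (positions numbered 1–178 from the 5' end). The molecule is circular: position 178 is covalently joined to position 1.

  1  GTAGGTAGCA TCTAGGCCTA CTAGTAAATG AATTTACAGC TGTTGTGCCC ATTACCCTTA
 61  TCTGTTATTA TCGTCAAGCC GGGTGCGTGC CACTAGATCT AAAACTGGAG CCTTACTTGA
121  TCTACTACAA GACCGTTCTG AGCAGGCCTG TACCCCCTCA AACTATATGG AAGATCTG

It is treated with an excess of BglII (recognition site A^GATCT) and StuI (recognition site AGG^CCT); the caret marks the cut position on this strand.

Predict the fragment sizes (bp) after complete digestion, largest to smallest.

BglII sites (AGATCT) start at positions 95, 172.
BglII cuts after the first base of each site, so after positions 95, 172.
StuI sites (AGGCCT) start at positions 14, 144.
StuI cuts after base 3 of each site, so after positions 16, 146.
Combined cut positions: 16, 95, 146, 172.
Circular molecule, 4 cuts → 4 fragments:
  17–95 → 79 bp
  96–146 → 51 bp
  147–172 → 26 bp
  173–178 then 1–16 → 6 + 16 = 22 bp
Sorted largest to smallest: 79, 51, 26, 22 bp.

79, 51, 26, 22 bp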